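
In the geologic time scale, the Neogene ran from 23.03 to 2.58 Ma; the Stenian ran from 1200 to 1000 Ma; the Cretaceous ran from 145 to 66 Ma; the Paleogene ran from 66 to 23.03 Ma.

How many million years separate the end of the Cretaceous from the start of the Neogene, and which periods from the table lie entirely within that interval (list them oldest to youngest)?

42.97 million years; Paleogene

End of Cretaceous = 66 Ma; start of Neogene = 23.03 Ma.
Gap = 66 − 23.03 = 42.97 Myr.
Periods wholly inside 66–23.03 Ma: Paleogene (66–23.03).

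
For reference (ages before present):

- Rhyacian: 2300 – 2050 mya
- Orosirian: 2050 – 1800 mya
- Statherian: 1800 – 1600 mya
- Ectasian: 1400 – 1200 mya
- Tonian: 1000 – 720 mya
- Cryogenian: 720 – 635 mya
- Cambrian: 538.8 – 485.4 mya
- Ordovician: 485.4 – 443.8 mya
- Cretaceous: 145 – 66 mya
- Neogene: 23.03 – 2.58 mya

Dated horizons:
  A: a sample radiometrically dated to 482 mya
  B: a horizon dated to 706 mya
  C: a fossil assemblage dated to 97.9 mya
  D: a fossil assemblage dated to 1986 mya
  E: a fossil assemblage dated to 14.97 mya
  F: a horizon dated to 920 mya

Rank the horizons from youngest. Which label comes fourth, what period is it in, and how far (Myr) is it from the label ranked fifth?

Sorted youngest-first by Ma: E (14.97), C (97.9), A (482), B (706), F (920), D (1986).
The fourth youngest is B at 706 Ma, which lies in 720–635 Ma: the Cryogenian.
The fifth youngest is F at 920 Ma; separation = |706 − 920| = 214 Myr.

B, in the Cryogenian; 214 million years to F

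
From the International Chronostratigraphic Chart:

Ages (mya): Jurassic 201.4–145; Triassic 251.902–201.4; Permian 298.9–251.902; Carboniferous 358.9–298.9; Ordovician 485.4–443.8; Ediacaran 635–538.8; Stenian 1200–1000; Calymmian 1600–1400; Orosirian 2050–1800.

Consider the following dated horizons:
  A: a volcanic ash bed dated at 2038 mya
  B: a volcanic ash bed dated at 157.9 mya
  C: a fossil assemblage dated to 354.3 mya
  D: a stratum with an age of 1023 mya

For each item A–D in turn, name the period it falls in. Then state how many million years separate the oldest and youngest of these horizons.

Match each age against the start–end ranges in the excerpt: A = 2038 Ma → Orosirian (2050–1800); B = 157.9 Ma → Jurassic (201.4–145); C = 354.3 Ma → Carboniferous (358.9–298.9); D = 1023 Ma → Stenian (1200–1000).
The largest age is 2038 Ma and the smallest is 157.9 Ma; their difference is 1880.1 Myr.

A — Orosirian; B — Jurassic; C — Carboniferous; D — Stenian; span 1880.1 million years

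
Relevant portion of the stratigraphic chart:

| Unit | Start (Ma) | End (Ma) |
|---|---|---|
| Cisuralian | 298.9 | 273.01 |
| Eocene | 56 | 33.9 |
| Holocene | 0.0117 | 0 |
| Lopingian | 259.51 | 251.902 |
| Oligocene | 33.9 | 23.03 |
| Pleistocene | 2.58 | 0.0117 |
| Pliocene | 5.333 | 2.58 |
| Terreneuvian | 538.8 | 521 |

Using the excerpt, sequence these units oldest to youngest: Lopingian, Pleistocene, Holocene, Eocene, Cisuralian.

Cisuralian → Lopingian → Eocene → Pleistocene → Holocene

The oldest of these is Cisuralian (starts 298.9 Ma) and the youngest is Holocene (ends 0 Ma).
In between, by decreasing start age: Lopingian (259.51), Eocene (56), Pleistocene (2.58).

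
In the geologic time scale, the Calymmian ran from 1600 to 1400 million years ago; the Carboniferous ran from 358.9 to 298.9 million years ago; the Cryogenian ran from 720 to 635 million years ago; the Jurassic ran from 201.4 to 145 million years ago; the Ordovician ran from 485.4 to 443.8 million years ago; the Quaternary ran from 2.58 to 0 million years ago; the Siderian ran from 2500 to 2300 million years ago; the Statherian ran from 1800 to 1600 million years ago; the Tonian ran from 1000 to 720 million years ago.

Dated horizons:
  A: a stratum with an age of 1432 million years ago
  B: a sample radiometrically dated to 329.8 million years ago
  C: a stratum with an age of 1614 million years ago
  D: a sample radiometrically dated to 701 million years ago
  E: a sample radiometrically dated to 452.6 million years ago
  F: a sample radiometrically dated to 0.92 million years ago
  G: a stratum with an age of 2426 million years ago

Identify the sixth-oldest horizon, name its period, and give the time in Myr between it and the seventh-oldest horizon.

B, in the Carboniferous; 328.88 million years to F

Larger Ma means older, so oldest first: G 2426 > C 1614 > A 1432 > D 701 > E 452.6 > B 329.8 > F 0.92.
Counting 6 along gives B (329.8 Ma); the excerpt puts that inside the Carboniferous, 358.9–298.9 Ma.
Next in line is F (0.92 Ma), and 329.8 − 0.92 = 328.88 Myr.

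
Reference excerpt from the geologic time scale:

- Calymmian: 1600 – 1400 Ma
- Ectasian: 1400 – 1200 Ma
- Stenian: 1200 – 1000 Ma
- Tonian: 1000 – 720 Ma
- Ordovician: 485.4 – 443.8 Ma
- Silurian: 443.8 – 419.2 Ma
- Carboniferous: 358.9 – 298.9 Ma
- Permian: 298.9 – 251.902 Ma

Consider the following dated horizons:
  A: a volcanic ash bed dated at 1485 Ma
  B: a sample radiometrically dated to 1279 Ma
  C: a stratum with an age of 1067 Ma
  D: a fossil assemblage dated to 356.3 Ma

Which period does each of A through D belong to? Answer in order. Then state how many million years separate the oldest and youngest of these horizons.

A — Calymmian; B — Ectasian; C — Stenian; D — Carboniferous; span 1128.7 million years

A: 1485 Ma lies in 1600–1400 Ma, so Calymmian.
B: 1279 Ma lies in 1400–1200 Ma, so Ectasian.
C: 1067 Ma lies in 1200–1000 Ma, so Stenian.
D: 356.3 Ma lies in 358.9–298.9 Ma, so Carboniferous.
Oldest = 1485 Ma, youngest = 356.3 Ma → span 1128.7 Myr.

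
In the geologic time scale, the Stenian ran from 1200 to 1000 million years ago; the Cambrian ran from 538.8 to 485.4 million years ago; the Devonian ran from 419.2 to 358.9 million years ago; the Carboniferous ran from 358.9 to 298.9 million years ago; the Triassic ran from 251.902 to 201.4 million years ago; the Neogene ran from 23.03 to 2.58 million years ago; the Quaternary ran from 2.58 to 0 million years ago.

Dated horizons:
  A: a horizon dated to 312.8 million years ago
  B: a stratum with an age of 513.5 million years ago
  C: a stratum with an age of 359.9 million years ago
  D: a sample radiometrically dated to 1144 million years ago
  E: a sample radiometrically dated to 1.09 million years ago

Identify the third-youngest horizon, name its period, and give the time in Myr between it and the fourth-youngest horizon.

C, in the Devonian; 153.6 million years to B

Smaller Ma means younger, so youngest first: E 1.09 < A 312.8 < C 359.9 < B 513.5 < D 1144.
Counting 3 along gives C (359.9 Ma); the excerpt puts that inside the Devonian, 419.2–358.9 Ma.
Next in line is B (513.5 Ma), and 513.5 − 359.9 = 153.6 Myr.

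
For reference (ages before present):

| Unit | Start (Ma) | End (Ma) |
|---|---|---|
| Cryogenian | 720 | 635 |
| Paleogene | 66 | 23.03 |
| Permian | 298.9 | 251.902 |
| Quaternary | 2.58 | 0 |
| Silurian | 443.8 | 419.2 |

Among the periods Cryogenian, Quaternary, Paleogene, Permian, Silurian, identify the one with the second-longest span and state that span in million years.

Permian, 46.998 million years

Start − end for each: Cryogenian 720 − 635 = 85; Quaternary 2.58 − 0 = 2.58; Paleogene 66 − 23.03 = 42.97; Permian 298.9 − 251.902 = 46.998; Silurian 443.8 − 419.2 = 24.6.
Ranking these from longest: Cryogenian > Permian > Paleogene > Silurian > Quaternary.
Position 2 in that ranking is Permian, which lasted 46.998 Myr.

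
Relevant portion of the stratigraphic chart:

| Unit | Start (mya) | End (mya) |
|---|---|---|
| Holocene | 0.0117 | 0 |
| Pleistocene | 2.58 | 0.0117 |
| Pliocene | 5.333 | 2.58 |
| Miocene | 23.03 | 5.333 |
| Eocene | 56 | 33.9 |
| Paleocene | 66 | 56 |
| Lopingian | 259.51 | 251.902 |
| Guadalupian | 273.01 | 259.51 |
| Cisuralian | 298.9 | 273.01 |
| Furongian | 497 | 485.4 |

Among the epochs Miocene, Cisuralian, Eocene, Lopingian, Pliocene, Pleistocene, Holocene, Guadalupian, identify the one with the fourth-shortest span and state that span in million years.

Durations: Miocene 17.697; Cisuralian 25.89; Eocene 22.1; Lopingian 7.608; Pliocene 2.753; Pleistocene 2.5683; Holocene 0.0117; Guadalupian 13.5 Myr.
Sorted shortest-first: Holocene (0.0117), Pleistocene (2.5683), Pliocene (2.753), Lopingian (7.608), Guadalupian (13.5), Miocene (17.697), Eocene (22.1), Cisuralian (25.89).
The fourth shortest is Lopingian at 7.608 Myr.

Lopingian, 7.608 million years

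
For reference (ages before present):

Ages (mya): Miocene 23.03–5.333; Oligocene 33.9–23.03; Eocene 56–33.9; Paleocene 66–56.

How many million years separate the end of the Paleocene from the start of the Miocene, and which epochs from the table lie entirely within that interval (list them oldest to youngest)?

The Paleocene closes at 56 Ma and the Miocene opens at 23.03 Ma, so the interval is 56 − 23.03 = 32.97 Myr.
An epoch fits inside if it starts at or after 56 Ma and ends at or before 23.03 Ma; oldest first that gives Eocene, Oligocene.

32.97 million years; Eocene, Oligocene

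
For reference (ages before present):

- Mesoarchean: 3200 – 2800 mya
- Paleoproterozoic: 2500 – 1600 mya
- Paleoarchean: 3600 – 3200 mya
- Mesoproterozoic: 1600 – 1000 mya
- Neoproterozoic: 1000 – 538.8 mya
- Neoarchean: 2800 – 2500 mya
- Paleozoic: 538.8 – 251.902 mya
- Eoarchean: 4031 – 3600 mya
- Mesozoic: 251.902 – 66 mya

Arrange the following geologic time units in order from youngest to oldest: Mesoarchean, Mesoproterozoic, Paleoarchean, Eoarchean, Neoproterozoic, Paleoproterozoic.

Neoproterozoic, Mesoproterozoic, Paleoproterozoic, Mesoarchean, Paleoarchean, Eoarchean

Read off each span (Ma): Mesoarchean 3200–2800; Mesoproterozoic 1600–1000; Paleoarchean 3600–3200; Eoarchean 4031–3600; Neoproterozoic 1000–538.8; Paleoproterozoic 2500–1600.
Larger Ma is older, so oldest→youngest is Eoarchean, Paleoarchean, Mesoarchean, Paleoproterozoic, Mesoproterozoic, Neoproterozoic; reverse it for youngest→oldest.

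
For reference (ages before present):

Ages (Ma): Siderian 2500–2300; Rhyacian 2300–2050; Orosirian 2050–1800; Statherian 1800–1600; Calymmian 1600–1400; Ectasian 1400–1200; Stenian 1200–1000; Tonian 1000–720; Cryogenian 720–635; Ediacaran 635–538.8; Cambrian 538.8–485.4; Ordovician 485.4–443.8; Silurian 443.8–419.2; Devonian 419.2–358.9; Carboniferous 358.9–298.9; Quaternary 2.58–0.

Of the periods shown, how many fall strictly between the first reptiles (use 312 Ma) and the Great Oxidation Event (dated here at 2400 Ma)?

13

The older date is 2400 Ma and the younger is 312 Ma.
Periods with start < 2400 and end > 312 Ma: Rhyacian (2300–2050), Orosirian (2050–1800), Statherian (1800–1600), Calymmian (1600–1400), Ectasian (1400–1200), Stenian (1200–1000), Tonian (1000–720), Cryogenian (720–635), Ediacaran (635–538.8), Cambrian (538.8–485.4), Ordovician (485.4–443.8), Silurian (443.8–419.2), Devonian (419.2–358.9).
That is 13 complete periods.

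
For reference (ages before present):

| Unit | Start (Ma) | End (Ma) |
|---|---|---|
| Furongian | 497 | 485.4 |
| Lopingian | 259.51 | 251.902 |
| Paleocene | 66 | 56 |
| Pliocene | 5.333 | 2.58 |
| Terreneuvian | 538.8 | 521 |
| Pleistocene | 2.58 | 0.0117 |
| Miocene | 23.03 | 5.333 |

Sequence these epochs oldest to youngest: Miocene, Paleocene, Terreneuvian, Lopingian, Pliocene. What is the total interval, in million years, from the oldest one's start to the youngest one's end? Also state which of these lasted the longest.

Terreneuvian, Lopingian, Paleocene, Miocene, Pliocene; total span 536.22 Myr; longest is Terreneuvian

From the excerpt: Miocene 23.03–5.333; Paleocene 66–56; Terreneuvian 538.8–521; Lopingian 259.51–251.902; Pliocene 5.333–2.58 (Ma).
Larger Ma is earlier, so the oldest is Terreneuvian and the youngest is Pliocene; oldest to youngest: Terreneuvian, Lopingian, Paleocene, Miocene, Pliocene.
Oldest start 538.8 minus youngest end 2.58 gives 536.22 Myr overall.
Individual lengths (start − end): Paleocene 10; Terreneuvian 17.8; Lopingian 7.608; Pliocene 2.753; Miocene 17.697. The largest is Terreneuvian at 17.8 Myr.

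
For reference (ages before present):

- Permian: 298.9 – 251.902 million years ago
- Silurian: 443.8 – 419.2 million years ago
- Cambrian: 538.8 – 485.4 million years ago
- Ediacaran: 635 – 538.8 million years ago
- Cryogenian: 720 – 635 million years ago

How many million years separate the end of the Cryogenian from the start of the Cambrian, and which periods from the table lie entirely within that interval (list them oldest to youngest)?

The Cryogenian closes at 635 Ma and the Cambrian opens at 538.8 Ma, so the interval is 635 − 538.8 = 96.2 Myr.
A period fits inside if it starts at or after 635 Ma and ends at or before 538.8 Ma; oldest first that gives Ediacaran.

96.2 million years; Ediacaran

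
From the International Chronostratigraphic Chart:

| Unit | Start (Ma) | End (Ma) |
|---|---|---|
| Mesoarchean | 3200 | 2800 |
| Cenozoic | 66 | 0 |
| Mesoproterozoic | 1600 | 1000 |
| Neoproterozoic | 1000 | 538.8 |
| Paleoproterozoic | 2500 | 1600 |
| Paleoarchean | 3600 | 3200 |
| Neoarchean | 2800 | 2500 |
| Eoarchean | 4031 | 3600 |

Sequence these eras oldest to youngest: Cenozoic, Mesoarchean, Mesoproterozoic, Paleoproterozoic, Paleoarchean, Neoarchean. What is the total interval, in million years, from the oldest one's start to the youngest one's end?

Paleoarchean, Mesoarchean, Neoarchean, Paleoproterozoic, Mesoproterozoic, Cenozoic; total span 3600 Myr

Start ages (Ma): Paleoarchean 3600, Mesoarchean 3200, Neoarchean 2800, Paleoproterozoic 2500, Mesoproterozoic 1600, Cenozoic 66.
Ordered oldest to youngest: Paleoarchean, Mesoarchean, Neoarchean, Paleoproterozoic, Mesoproterozoic, Cenozoic.
Span = 3600 − 0 = 3600 Myr.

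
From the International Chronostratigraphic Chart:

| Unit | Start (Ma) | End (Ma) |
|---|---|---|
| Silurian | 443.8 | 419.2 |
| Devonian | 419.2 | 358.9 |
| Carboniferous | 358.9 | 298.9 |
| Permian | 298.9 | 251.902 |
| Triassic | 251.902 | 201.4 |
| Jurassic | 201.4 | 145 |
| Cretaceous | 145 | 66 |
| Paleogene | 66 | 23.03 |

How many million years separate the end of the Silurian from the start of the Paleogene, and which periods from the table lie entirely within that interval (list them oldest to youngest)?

353.2 million years; Devonian, Carboniferous, Permian, Triassic, Jurassic, Cretaceous

The Silurian closes at 419.2 Ma and the Paleogene opens at 66 Ma, so the interval is 419.2 − 66 = 353.2 Myr.
A period fits inside if it starts at or after 419.2 Ma and ends at or before 66 Ma; oldest first that gives Devonian, Carboniferous, Permian, Triassic, Jurassic, Cretaceous.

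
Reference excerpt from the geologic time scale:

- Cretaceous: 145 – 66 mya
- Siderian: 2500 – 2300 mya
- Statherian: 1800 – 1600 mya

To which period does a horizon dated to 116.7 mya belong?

116.7 Ma lies between 145 and 66 Ma, so it falls in the Cretaceous.

Cretaceous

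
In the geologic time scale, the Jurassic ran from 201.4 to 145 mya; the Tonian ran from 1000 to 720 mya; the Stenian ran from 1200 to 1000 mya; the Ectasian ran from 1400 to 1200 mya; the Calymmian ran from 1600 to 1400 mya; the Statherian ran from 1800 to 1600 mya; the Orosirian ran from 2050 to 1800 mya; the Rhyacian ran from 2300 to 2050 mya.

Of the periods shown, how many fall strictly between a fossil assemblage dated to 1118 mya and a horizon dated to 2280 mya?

4

The older date is 2280 Ma and the younger is 1118 Ma.
Periods with start < 2280 and end > 1118 Ma: Orosirian (2050–1800), Statherian (1800–1600), Calymmian (1600–1400), Ectasian (1400–1200).
That is 4 complete periods.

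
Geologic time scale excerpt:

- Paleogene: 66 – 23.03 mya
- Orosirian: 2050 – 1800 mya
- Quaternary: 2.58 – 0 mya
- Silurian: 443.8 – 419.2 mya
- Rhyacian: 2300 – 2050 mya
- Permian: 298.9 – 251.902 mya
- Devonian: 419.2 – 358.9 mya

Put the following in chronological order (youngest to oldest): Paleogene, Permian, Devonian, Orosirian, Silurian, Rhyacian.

Paleogene, then Permian, then Devonian, then Silurian, then Orosirian, then Rhyacian

Read off each span (Ma): Paleogene 66–23.03; Permian 298.9–251.902; Devonian 419.2–358.9; Orosirian 2050–1800; Silurian 443.8–419.2; Rhyacian 2300–2050.
Larger Ma is older, so oldest→youngest is Rhyacian, Orosirian, Silurian, Devonian, Permian, Paleogene; reverse it for youngest→oldest.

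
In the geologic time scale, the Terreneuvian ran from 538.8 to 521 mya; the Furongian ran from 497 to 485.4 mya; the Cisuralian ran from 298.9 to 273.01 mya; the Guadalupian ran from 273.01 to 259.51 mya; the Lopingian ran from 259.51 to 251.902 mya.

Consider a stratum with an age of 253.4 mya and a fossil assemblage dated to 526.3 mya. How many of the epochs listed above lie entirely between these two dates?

The older date is 526.3 Ma and the younger is 253.4 Ma.
Epochs with start < 526.3 and end > 253.4 Ma: Furongian (497–485.4), Cisuralian (298.9–273.01), Guadalupian (273.01–259.51).
That is 3 complete epochs.

3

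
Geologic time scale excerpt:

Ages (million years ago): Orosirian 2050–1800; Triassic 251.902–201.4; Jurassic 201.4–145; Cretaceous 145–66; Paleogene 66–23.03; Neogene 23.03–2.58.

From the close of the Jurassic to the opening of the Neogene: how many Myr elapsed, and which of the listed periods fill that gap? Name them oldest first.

End of Jurassic = 145 Ma; start of Neogene = 23.03 Ma.
Gap = 145 − 23.03 = 121.97 Myr.
Periods wholly inside 145–23.03 Ma: Cretaceous (145–66), Paleogene (66–23.03).

121.97 million years; Cretaceous, Paleogene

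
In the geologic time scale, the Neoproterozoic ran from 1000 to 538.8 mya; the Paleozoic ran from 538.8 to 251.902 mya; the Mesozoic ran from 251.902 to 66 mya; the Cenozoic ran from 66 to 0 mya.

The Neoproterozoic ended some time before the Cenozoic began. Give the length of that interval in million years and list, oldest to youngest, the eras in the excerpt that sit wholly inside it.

End of Neoproterozoic = 538.8 Ma; start of Cenozoic = 66 Ma.
Gap = 538.8 − 66 = 472.8 Myr.
Eras wholly inside 538.8–66 Ma: Paleozoic (538.8–251.902), Mesozoic (251.902–66).

472.8 million years; Paleozoic, Mesozoic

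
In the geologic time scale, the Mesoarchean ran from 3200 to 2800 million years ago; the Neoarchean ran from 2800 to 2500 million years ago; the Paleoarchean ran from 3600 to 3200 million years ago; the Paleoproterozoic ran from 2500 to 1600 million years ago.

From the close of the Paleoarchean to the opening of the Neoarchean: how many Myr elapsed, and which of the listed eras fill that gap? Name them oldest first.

The Paleoarchean closes at 3200 Ma and the Neoarchean opens at 2800 Ma, so the interval is 3200 − 2800 = 400 Myr.
An era fits inside if it starts at or after 3200 Ma and ends at or before 2800 Ma; oldest first that gives Mesoarchean.

400 million years; Mesoarchean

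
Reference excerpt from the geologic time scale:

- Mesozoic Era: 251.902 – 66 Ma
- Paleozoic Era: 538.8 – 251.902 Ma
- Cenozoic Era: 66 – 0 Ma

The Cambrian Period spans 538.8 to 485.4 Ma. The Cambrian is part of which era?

The Cambrian (538.8–485.4 Ma) lies entirely within 538.8–251.902 Ma, the Paleozoic Era.

Paleozoic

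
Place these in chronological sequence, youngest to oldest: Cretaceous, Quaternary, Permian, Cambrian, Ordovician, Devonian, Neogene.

Quaternary, Neogene, Cretaceous, Permian, Devonian, Ordovician, Cambrian

Group by era (each group listed oldest first) — Paleozoic: Cambrian, Ordovician, Devonian, Permian; Mesozoic: Cretaceous; Cenozoic: Neogene, Quaternary. The eras run Paleozoic → Mesozoic → Cenozoic. Concatenating the groups in that era order and then reversing gives youngest to oldest.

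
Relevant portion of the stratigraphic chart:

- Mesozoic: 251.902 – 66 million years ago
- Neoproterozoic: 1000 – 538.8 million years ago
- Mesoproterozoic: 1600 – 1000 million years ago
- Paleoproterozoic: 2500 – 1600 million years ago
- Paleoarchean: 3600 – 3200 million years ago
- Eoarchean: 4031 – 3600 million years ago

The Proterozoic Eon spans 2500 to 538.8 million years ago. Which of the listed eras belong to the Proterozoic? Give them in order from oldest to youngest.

Paleoproterozoic, Mesoproterozoic, Neoproterozoic

Eras with both bounds inside 2500–538.8 Ma: Paleoproterozoic (2500–1600), Mesoproterozoic (1600–1000), Neoproterozoic (1000–538.8).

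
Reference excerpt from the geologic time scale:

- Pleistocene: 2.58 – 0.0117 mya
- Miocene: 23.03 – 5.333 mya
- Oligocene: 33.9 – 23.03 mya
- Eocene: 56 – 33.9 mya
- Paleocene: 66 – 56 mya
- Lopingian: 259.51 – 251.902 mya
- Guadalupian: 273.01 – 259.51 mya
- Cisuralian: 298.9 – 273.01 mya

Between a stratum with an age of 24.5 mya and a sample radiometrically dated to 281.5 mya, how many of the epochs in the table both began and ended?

281.5 Ma sits inside the Cisuralian (298.9–273.01) and 24.5 Ma inside the Oligocene (33.9–23.03); neither of those is wholly between the two dates.
The listed epochs lying completely between them are Guadalupian, Lopingian, Paleocene, Eocene — 4 in all.

4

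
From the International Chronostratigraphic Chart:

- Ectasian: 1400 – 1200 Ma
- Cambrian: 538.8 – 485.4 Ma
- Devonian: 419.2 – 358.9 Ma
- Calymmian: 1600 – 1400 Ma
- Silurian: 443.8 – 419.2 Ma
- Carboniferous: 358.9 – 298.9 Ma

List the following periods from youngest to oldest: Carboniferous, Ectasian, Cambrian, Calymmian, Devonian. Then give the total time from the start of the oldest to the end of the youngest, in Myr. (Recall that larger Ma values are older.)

Carboniferous, Devonian, Cambrian, Ectasian, Calymmian; total span 1301.1 Myr

Start ages (Ma): Calymmian 1600, Ectasian 1400, Cambrian 538.8, Devonian 419.2, Carboniferous 358.9.
Ordered youngest to oldest: Carboniferous, Devonian, Cambrian, Ectasian, Calymmian.
Span = 1600 − 298.9 = 1301.1 Myr.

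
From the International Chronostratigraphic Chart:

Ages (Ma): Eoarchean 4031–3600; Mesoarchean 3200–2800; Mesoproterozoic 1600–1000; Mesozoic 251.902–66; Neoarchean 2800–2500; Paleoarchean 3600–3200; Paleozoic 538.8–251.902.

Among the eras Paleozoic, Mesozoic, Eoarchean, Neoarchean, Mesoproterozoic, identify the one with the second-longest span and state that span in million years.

Eoarchean, 431 million years

Start − end for each: Paleozoic 538.8 − 251.902 = 286.898; Mesozoic 251.902 − 66 = 185.902; Eoarchean 4031 − 3600 = 431; Neoarchean 2800 − 2500 = 300; Mesoproterozoic 1600 − 1000 = 600.
Ranking these from longest: Mesoproterozoic > Eoarchean > Neoarchean > Paleozoic > Mesozoic.
Position 2 in that ranking is Eoarchean, which lasted 431 Myr.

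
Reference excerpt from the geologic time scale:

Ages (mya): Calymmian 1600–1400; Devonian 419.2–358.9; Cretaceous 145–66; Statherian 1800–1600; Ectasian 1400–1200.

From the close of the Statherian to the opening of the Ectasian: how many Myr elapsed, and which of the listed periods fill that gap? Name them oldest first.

The Statherian closes at 1600 Ma and the Ectasian opens at 1400 Ma, so the interval is 1600 − 1400 = 200 Myr.
A period fits inside if it starts at or after 1600 Ma and ends at or before 1400 Ma; oldest first that gives Calymmian.

200 million years; Calymmian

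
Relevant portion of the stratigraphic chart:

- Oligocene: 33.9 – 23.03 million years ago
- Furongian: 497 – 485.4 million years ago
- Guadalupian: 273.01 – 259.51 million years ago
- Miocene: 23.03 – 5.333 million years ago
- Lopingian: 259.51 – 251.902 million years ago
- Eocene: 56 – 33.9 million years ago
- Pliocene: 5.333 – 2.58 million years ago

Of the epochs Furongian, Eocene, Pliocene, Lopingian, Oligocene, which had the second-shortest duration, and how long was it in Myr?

Start − end for each: Furongian 497 − 485.4 = 11.6; Eocene 56 − 33.9 = 22.1; Pliocene 5.333 − 2.58 = 2.753; Lopingian 259.51 − 251.902 = 7.608; Oligocene 33.9 − 23.03 = 10.87.
Ranking these from shortest: Pliocene < Lopingian < Oligocene < Furongian < Eocene.
Position 2 in that ranking is Lopingian, which lasted 7.608 Myr.

Lopingian, 7.608 million years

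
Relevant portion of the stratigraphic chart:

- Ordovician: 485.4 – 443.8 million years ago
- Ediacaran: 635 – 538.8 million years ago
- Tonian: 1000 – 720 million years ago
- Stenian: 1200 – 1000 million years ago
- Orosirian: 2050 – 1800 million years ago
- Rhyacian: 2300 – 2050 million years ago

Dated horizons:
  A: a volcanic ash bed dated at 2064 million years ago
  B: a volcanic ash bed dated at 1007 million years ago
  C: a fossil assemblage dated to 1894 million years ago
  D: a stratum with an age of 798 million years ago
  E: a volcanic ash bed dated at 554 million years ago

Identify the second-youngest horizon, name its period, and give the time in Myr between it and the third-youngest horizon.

D, in the Tonian; 209 million years to B

Sorted youngest-first by Ma: E (554), D (798), B (1007), C (1894), A (2064).
The second youngest is D at 798 Ma, which lies in 1000–720 Ma: the Tonian.
The third youngest is B at 1007 Ma; separation = |798 − 1007| = 209 Myr.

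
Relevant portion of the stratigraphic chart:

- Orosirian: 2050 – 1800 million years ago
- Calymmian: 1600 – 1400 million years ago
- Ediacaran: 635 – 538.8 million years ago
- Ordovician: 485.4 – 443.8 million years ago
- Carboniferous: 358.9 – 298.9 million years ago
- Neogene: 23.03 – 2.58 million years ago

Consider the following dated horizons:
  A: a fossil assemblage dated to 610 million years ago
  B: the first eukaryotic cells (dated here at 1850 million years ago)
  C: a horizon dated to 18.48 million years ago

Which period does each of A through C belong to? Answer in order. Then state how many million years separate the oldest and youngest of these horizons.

A — Ediacaran; B — Orosirian; C — Neogene; span 1831.52 million years

Match each age against the start–end ranges in the excerpt: A = 610 Ma → Ediacaran (635–538.8); B = 1850 Ma → Orosirian (2050–1800); C = 18.48 Ma → Neogene (23.03–2.58).
The largest age is 1850 Ma and the smallest is 18.48 Ma; their difference is 1831.52 Myr.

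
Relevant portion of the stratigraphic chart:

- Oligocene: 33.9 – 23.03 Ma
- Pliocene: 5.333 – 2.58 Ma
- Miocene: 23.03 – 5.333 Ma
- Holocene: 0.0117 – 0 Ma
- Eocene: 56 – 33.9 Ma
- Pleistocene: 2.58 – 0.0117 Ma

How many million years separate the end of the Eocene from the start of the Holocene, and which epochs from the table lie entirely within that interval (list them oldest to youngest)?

33.8883 million years; Oligocene, Miocene, Pliocene, Pleistocene

End of Eocene = 33.9 Ma; start of Holocene = 0.0117 Ma.
Gap = 33.9 − 0.0117 = 33.8883 Myr.
Epochs wholly inside 33.9–0.0117 Ma: Oligocene (33.9–23.03), Miocene (23.03–5.333), Pliocene (5.333–2.58), Pleistocene (2.58–0.0117).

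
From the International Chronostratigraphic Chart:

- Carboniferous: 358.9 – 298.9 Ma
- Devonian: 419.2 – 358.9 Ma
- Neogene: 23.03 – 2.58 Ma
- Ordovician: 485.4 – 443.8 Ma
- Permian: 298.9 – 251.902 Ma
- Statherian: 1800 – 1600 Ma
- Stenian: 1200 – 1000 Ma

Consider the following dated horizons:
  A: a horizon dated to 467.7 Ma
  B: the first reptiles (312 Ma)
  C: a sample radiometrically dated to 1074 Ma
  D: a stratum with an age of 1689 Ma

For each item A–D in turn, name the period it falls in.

A: 467.7 Ma lies in 485.4–443.8 Ma, so Ordovician.
B: 312 Ma lies in 358.9–298.9 Ma, so Carboniferous.
C: 1074 Ma lies in 1200–1000 Ma, so Stenian.
D: 1689 Ma lies in 1800–1600 Ma, so Statherian.

A — Ordovician; B — Carboniferous; C — Stenian; D — Statherian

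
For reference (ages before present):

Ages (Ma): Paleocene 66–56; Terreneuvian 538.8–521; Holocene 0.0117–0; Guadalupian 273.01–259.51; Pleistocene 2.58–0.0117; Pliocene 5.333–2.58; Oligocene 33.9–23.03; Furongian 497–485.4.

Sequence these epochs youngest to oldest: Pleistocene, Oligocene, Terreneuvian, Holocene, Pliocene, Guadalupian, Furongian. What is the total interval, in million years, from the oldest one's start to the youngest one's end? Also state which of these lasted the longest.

Holocene, Pleistocene, Pliocene, Oligocene, Guadalupian, Furongian, Terreneuvian; total span 538.8 Myr; longest is Terreneuvian

Start ages (Ma): Terreneuvian 538.8, Furongian 497, Guadalupian 273.01, Oligocene 33.9, Pliocene 5.333, Pleistocene 2.58, Holocene 0.0117.
Ordered youngest to oldest: Holocene, Pleistocene, Pliocene, Oligocene, Guadalupian, Furongian, Terreneuvian.
Span = 538.8 − 0 = 538.8 Myr.
Durations: Pleistocene 2.5683, Guadalupian 13.5, Furongian 11.6, Oligocene 10.87, Holocene 0.0117, Terreneuvian 17.8, Pliocene 2.753 → longest is Terreneuvian (17.8 Myr).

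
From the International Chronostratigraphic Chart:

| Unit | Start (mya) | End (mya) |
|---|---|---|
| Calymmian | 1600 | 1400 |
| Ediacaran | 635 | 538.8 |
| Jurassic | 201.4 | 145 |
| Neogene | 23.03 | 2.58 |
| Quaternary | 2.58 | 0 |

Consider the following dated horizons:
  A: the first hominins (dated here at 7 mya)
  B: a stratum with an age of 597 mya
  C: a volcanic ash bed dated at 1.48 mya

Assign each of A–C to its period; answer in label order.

A: 7 Ma lies in 23.03–2.58 Ma, so Neogene.
B: 597 Ma lies in 635–538.8 Ma, so Ediacaran.
C: 1.48 Ma lies in 2.58–0 Ma, so Quaternary.

A — Neogene; B — Ediacaran; C — Quaternary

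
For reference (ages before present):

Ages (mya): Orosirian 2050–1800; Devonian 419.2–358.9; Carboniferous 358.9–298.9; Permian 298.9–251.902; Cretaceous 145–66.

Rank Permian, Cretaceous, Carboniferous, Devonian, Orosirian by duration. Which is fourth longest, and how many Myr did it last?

Durations: Permian 46.998; Cretaceous 79; Carboniferous 60; Devonian 60.3; Orosirian 250 Myr.
Sorted longest-first: Orosirian (250), Cretaceous (79), Devonian (60.3), Carboniferous (60), Permian (46.998).
The fourth longest is Carboniferous at 60 Myr.

Carboniferous, 60 million years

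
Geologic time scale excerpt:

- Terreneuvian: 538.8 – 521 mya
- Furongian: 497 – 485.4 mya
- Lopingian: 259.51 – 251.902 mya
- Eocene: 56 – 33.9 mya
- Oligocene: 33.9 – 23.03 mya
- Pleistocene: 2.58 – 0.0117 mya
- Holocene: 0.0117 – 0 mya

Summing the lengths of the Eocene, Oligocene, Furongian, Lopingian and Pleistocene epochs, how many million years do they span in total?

54.7463 million years

Each duration: Eocene = 22.1; Oligocene = 10.87; Furongian = 11.6; Lopingian = 7.608; Pleistocene = 2.5683.
Sum: 22.1 + 10.87 + 11.6 + 7.608 + 2.5683 = 54.7463 Myr.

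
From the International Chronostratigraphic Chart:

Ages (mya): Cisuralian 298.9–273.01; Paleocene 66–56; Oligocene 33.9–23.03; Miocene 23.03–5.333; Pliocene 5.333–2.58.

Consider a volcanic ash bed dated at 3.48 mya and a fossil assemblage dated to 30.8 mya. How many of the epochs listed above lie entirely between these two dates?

30.8 Ma sits inside the Oligocene (33.9–23.03) and 3.48 Ma inside the Pliocene (5.333–2.58); neither of those is wholly between the two dates.
The listed epochs lying completely between them are Miocene — 1 in all.

1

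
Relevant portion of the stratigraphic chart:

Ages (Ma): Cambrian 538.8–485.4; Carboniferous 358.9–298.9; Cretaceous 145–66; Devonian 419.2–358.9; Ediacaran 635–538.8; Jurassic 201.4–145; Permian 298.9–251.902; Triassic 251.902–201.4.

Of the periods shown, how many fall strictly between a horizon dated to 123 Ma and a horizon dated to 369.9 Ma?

The older date is 369.9 Ma and the younger is 123 Ma.
Periods with start < 369.9 and end > 123 Ma: Carboniferous (358.9–298.9), Permian (298.9–251.902), Triassic (251.902–201.4), Jurassic (201.4–145).
That is 4 complete periods.

4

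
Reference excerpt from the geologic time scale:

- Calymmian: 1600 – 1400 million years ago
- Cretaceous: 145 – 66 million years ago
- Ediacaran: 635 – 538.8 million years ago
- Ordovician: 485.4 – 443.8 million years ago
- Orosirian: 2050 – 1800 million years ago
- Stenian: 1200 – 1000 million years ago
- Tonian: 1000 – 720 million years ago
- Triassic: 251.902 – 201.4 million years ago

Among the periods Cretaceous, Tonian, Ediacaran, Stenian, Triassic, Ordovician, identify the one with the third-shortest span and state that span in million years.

Start − end for each: Cretaceous 145 − 66 = 79; Tonian 1000 − 720 = 280; Ediacaran 635 − 538.8 = 96.2; Stenian 1200 − 1000 = 200; Triassic 251.902 − 201.4 = 50.502; Ordovician 485.4 − 443.8 = 41.6.
Ranking these from shortest: Ordovician < Triassic < Cretaceous < Ediacaran < Stenian < Tonian.
Position 3 in that ranking is Cretaceous, which lasted 79 Myr.

Cretaceous, 79 million years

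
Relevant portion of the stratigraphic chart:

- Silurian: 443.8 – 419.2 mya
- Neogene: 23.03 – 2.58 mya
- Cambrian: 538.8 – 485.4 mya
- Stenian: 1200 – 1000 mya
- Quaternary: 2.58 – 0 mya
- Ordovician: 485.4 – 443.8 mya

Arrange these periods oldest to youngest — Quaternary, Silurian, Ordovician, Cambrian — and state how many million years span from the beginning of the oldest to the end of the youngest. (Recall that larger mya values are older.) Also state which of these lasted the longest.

From the excerpt: Quaternary 2.58–0; Silurian 443.8–419.2; Ordovician 485.4–443.8; Cambrian 538.8–485.4 (Ma).
Larger Ma is earlier, so the oldest is Cambrian and the youngest is Quaternary; oldest to youngest: Cambrian, Ordovician, Silurian, Quaternary.
Oldest start 538.8 minus youngest end 0 gives 538.8 Myr overall.
Individual lengths (start − end): Silurian 24.6; Quaternary 2.58; Cambrian 53.4; Ordovician 41.6. The largest is Cambrian at 53.4 Myr.

Cambrian → Ordovician → Silurian → Quaternary; total span 538.8 Myr; longest is Cambrian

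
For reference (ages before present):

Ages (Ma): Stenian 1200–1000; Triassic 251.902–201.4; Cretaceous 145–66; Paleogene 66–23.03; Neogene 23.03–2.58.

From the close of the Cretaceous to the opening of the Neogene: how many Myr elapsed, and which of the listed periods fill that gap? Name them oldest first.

End of Cretaceous = 66 Ma; start of Neogene = 23.03 Ma.
Gap = 66 − 23.03 = 42.97 Myr.
Periods wholly inside 66–23.03 Ma: Paleogene (66–23.03).

42.97 million years; Paleogene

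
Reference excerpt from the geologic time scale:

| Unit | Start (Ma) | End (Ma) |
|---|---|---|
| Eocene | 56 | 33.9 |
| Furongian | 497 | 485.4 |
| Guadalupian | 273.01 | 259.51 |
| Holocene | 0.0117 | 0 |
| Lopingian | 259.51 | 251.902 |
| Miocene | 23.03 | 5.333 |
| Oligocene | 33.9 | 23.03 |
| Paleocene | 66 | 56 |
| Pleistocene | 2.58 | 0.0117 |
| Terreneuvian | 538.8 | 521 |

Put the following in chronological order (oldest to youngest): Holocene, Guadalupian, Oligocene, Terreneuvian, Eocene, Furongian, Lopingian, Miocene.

Read off each span (Ma): Holocene 0.0117–0; Guadalupian 273.01–259.51; Oligocene 33.9–23.03; Terreneuvian 538.8–521; Eocene 56–33.9; Furongian 497–485.4; Lopingian 259.51–251.902; Miocene 23.03–5.333.
Larger Ma is older, so oldest→youngest is Terreneuvian, Furongian, Guadalupian, Lopingian, Eocene, Oligocene, Miocene, Holocene.

Terreneuvian, Furongian, Guadalupian, Lopingian, Eocene, Oligocene, Miocene, Holocene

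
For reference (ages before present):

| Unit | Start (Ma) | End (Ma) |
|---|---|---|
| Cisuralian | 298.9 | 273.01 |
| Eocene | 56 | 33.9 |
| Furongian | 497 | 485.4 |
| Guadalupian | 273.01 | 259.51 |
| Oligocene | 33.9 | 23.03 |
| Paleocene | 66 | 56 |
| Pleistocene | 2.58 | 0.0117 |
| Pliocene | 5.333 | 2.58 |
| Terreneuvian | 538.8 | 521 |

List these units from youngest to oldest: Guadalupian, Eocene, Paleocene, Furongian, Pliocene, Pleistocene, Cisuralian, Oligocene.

Pleistocene → Pliocene → Oligocene → Eocene → Paleocene → Guadalupian → Cisuralian → Furongian

The oldest of these is Furongian (starts 497 Ma) and the youngest is Pleistocene (ends 0.0117 Ma).
In between, by decreasing start age: Cisuralian (298.9), Guadalupian (273.01), Paleocene (66), Eocene (56), Oligocene (33.9), Pliocene (5.333).
Listing youngest first means reversing that sequence.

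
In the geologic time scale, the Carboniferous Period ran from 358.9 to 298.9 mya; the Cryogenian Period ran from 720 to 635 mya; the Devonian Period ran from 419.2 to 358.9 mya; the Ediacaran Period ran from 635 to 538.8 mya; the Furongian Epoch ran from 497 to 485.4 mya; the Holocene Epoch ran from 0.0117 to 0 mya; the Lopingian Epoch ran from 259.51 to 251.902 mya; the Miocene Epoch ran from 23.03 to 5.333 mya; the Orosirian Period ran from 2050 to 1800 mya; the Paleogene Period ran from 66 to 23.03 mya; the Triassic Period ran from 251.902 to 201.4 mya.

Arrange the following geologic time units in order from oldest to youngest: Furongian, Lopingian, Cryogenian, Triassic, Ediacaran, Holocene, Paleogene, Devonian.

The oldest of these is Cryogenian (starts 720 Ma) and the youngest is Holocene (ends 0 Ma).
In between, by decreasing start age: Ediacaran (635), Furongian (497), Devonian (419.2), Lopingian (259.51), Triassic (251.902), Paleogene (66).

Cryogenian, then Ediacaran, then Furongian, then Devonian, then Lopingian, then Triassic, then Paleogene, then Holocene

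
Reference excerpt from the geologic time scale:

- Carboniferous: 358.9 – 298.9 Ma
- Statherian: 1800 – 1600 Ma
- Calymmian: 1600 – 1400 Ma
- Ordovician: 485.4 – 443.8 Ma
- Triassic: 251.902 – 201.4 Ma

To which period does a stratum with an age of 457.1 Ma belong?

Ordovician

457.1 Ma lies between 485.4 and 443.8 Ma, so it falls in the Ordovician.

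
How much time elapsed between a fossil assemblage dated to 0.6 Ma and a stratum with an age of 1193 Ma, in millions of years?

1192.4 million years

1193 − 0.6 = 1192.4 million years.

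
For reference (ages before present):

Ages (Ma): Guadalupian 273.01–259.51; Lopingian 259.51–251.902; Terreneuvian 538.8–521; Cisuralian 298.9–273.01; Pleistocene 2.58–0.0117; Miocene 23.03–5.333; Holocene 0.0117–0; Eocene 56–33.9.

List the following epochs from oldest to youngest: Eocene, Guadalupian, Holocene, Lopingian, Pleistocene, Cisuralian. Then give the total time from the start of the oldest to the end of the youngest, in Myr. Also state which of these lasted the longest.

Cisuralian → Guadalupian → Lopingian → Eocene → Pleistocene → Holocene; total span 298.9 Myr; longest is Cisuralian

Start ages (Ma): Cisuralian 298.9, Guadalupian 273.01, Lopingian 259.51, Eocene 56, Pleistocene 2.58, Holocene 0.0117.
Ordered oldest to youngest: Cisuralian, Guadalupian, Lopingian, Eocene, Pleistocene, Holocene.
Span = 298.9 − 0 = 298.9 Myr.
Durations: Lopingian 7.608, Holocene 0.0117, Eocene 22.1, Guadalupian 13.5, Pleistocene 2.5683, Cisuralian 25.89 → longest is Cisuralian (25.89 Myr).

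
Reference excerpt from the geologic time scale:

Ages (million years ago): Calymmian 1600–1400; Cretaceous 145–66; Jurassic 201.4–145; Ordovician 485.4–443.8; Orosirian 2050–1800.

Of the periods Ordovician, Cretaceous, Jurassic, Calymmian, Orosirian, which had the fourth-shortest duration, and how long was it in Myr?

Durations: Ordovician 41.6; Cretaceous 79; Jurassic 56.4; Calymmian 200; Orosirian 250 Myr.
Sorted shortest-first: Ordovician (41.6), Jurassic (56.4), Cretaceous (79), Calymmian (200), Orosirian (250).
The fourth shortest is Calymmian at 200 Myr.

Calymmian, 200 million years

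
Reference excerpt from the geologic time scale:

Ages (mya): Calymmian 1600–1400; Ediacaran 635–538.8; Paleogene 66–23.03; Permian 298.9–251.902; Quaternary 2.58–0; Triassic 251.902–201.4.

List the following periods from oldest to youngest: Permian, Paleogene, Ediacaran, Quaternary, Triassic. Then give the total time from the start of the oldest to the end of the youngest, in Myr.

Start ages (Ma): Ediacaran 635, Permian 298.9, Triassic 251.902, Paleogene 66, Quaternary 2.58.
Ordered oldest to youngest: Ediacaran, Permian, Triassic, Paleogene, Quaternary.
Span = 635 − 0 = 635 Myr.

Ediacaran → Permian → Triassic → Paleogene → Quaternary; total span 635 Myr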